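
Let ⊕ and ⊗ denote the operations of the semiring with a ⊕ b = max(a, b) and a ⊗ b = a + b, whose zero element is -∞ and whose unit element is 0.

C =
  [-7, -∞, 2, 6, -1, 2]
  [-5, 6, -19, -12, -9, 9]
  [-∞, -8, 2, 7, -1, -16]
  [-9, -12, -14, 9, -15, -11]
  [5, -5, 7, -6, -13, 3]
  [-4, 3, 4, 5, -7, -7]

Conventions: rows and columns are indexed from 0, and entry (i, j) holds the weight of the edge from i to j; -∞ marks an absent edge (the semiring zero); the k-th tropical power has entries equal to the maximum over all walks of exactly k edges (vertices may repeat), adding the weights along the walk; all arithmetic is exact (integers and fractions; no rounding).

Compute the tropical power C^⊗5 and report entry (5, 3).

C^⊗2:
  [4, 5, 6, 15, 1, 2]
  [5, 12, 13, 14, 2, 15]
  [4, -2, 6, 16, 1, 2]
  [0, -3, -5, 18, -6, -2]
  [-1, 6, 9, 14, 6, 7]
  [-2, 9, 6, 14, 3, 12]
C^⊗3:
  [6, 11, 8, 24, 5, 14]
  [11, 18, 19, 23, 12, 21]
  [7, 5, 8, 25, 5, 7]
  [9, 6, 4, 27, 3, 7]
  [11, 12, 13, 23, 8, 15]
  [8, 15, 16, 23, 5, 18]
C^⊗4:
  [15, 17, 18, 33, 9, 20]
  [17, 24, 25, 32, 18, 27]
  [16, 13, 12, 34, 10, 14]
  [18, 15, 13, 36, 12, 16]
  [14, 18, 19, 32, 12, 21]
  [14, 21, 22, 32, 15, 24]
C^⊗5:
  [24, 23, 24, 42, 18, 26]
  [23, 30, 31, 41, 24, 33]
  [25, 22, 20, 43, 19, 23]
  [27, 24, 22, 45, 21, 25]
  [23, 24, 25, 41, 18, 27]
  [23, 27, 28, 41, 21, 30]
Key observation: the optimum is the walk 5->3->3->3->3->3, with weight 5 + 9 + 9 + 9 + 9 = 41.
Optimal value attained by: walk 5->3->3->3->3->3.
Answer: (C^⊗5)[5][3] = 41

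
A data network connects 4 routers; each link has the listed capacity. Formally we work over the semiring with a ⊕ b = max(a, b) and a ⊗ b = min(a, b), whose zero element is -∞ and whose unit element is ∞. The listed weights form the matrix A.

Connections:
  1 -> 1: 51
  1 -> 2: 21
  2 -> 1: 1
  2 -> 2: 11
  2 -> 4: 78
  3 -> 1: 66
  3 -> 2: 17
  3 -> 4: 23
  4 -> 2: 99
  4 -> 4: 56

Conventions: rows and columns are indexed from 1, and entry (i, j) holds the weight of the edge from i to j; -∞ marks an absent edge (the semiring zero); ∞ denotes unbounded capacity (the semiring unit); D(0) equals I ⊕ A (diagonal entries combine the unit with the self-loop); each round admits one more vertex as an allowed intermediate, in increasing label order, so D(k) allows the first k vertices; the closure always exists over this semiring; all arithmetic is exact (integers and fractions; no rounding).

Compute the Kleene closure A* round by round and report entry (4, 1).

D(0):
  [∞, 21, -∞, -∞]
  [1, ∞, -∞, 78]
  [66, 17, ∞, 23]
  [-∞, 99, -∞, ∞]
D(1):
  [∞, 21, -∞, -∞]
  [1, ∞, -∞, 78]
  [66, 21, ∞, 23]
  [-∞, 99, -∞, ∞]
D(2):
  [∞, 21, -∞, 21]
  [1, ∞, -∞, 78]
  [66, 21, ∞, 23]
  [1, 99, -∞, ∞]
D(3):
  [∞, 21, -∞, 21]
  [1, ∞, -∞, 78]
  [66, 21, ∞, 23]
  [1, 99, -∞, ∞]
D(4):
  [∞, 21, -∞, 21]
  [1, ∞, -∞, 78]
  [66, 23, ∞, 23]
  [1, 99, -∞, ∞]
Answer: A*[4][1] = 1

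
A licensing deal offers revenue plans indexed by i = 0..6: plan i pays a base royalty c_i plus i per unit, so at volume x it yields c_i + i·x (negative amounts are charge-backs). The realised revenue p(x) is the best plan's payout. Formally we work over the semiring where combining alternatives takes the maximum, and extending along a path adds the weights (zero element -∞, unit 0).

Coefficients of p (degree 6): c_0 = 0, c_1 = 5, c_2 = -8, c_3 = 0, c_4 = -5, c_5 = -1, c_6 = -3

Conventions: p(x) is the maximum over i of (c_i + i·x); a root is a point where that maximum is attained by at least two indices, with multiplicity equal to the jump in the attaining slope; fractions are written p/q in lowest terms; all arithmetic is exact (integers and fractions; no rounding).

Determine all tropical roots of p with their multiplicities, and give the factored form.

hull edge (i=0, c=0) to (i=1, c=5): slope 5, span 1
hull edge (i=1, c=5) to (i=5, c=-1): slope -3/2, span 4
hull edge (i=5, c=-1) to (i=6, c=-3): slope -2, span 1
Factored form: p(x) = -3 ⊗ (x ⊕ (-5)) ⊗ (x ⊕ 3/2) ⊗ (x ⊕ 3/2) ⊗ (x ⊕ 3/2) ⊗ (x ⊕ 3/2) ⊗ (x ⊕ 2)
Answer: roots = -5 (mult 1), 3/2 (mult 4), 2 (mult 1)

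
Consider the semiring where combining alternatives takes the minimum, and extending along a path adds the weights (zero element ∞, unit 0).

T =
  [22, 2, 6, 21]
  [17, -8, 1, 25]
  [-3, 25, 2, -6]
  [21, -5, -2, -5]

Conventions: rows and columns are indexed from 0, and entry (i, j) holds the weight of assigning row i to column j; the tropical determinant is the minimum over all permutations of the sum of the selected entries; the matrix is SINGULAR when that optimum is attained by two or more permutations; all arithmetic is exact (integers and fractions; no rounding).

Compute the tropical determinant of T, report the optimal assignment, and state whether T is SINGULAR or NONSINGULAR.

σ = (0, 1, 2, 3): 22 + (-8) + 2 + (-5) = 11
σ = (0, 1, 3, 2): 22 + (-8) + (-6) + (-2) = 6
σ = (0, 2, 1, 3): 22 + 1 + 25 + (-5) = 43
σ = (0, 2, 3, 1): 22 + 1 + (-6) + (-5) = 12
σ = (0, 3, 1, 2): 22 + 25 + 25 + (-2) = 70
σ = (0, 3, 2, 1): 22 + 25 + 2 + (-5) = 44
σ = (1, 0, 2, 3): 2 + 17 + 2 + (-5) = 16
σ = (1, 0, 3, 2): 2 + 17 + (-6) + (-2) = 11
σ = (1, 2, 0, 3): 2 + 1 + (-3) + (-5) = -5
σ = (1, 2, 3, 0): 2 + 1 + (-6) + 21 = 18
σ = (1, 3, 0, 2): 2 + 25 + (-3) + (-2) = 22
σ = (1, 3, 2, 0): 2 + 25 + 2 + 21 = 50
σ = (2, 0, 1, 3): 6 + 17 + 25 + (-5) = 43
σ = (2, 0, 3, 1): 6 + 17 + (-6) + (-5) = 12
σ = (2, 1, 0, 3): 6 + (-8) + (-3) + (-5) = -10
σ = (2, 1, 3, 0): 6 + (-8) + (-6) + 21 = 13
σ = (2, 3, 0, 1): 6 + 25 + (-3) + (-5) = 23
σ = (2, 3, 1, 0): 6 + 25 + 25 + 21 = 77
σ = (3, 0, 1, 2): 21 + 17 + 25 + (-2) = 61
σ = (3, 0, 2, 1): 21 + 17 + 2 + (-5) = 35
σ = (3, 1, 0, 2): 21 + (-8) + (-3) + (-2) = 8
σ = (3, 1, 2, 0): 21 + (-8) + 2 + 21 = 36
σ = (3, 2, 0, 1): 21 + 1 + (-3) + (-5) = 14
σ = (3, 2, 1, 0): 21 + 1 + 25 + 21 = 68
Optimal value attained by: σ = (2, 1, 0, 3).
Answer: det⊕(T) = -10; verdict: NONSINGULAR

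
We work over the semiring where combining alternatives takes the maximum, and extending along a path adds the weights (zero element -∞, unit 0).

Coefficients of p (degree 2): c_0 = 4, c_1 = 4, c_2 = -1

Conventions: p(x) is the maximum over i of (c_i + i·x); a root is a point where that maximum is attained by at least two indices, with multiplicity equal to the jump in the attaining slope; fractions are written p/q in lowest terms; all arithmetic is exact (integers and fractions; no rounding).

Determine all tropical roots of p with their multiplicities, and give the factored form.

hull edge (i=0, c=4) to (i=1, c=4): slope 0, span 1
hull edge (i=1, c=4) to (i=2, c=-1): slope -5, span 1
Factored form: p(x) = -1 ⊗ (x ⊕ 0) ⊗ (x ⊕ 5)
Answer: roots = 0 (mult 1), 5 (mult 1)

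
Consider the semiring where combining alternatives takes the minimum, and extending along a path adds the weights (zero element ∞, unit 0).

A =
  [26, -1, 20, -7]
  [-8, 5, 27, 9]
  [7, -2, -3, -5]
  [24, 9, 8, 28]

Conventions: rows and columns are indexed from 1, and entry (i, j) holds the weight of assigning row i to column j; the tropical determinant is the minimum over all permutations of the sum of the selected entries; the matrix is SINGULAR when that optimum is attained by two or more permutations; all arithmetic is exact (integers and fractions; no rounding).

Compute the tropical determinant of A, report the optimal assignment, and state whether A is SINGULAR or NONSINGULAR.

σ = (1, 2, 3, 4): 26 + 5 + (-3) + 28 = 56
σ = (1, 2, 4, 3): 26 + 5 + (-5) + 8 = 34
σ = (1, 3, 2, 4): 26 + 27 + (-2) + 28 = 79
σ = (1, 3, 4, 2): 26 + 27 + (-5) + 9 = 57
σ = (1, 4, 2, 3): 26 + 9 + (-2) + 8 = 41
σ = (1, 4, 3, 2): 26 + 9 + (-3) + 9 = 41
σ = (2, 1, 3, 4): (-1) + (-8) + (-3) + 28 = 16
σ = (2, 1, 4, 3): (-1) + (-8) + (-5) + 8 = -6
σ = (2, 3, 1, 4): (-1) + 27 + 7 + 28 = 61
σ = (2, 3, 4, 1): (-1) + 27 + (-5) + 24 = 45
σ = (2, 4, 1, 3): (-1) + 9 + 7 + 8 = 23
σ = (2, 4, 3, 1): (-1) + 9 + (-3) + 24 = 29
σ = (3, 1, 2, 4): 20 + (-8) + (-2) + 28 = 38
σ = (3, 1, 4, 2): 20 + (-8) + (-5) + 9 = 16
σ = (3, 2, 1, 4): 20 + 5 + 7 + 28 = 60
σ = (3, 2, 4, 1): 20 + 5 + (-5) + 24 = 44
σ = (3, 4, 1, 2): 20 + 9 + 7 + 9 = 45
σ = (3, 4, 2, 1): 20 + 9 + (-2) + 24 = 51
σ = (4, 1, 2, 3): (-7) + (-8) + (-2) + 8 = -9
σ = (4, 1, 3, 2): (-7) + (-8) + (-3) + 9 = -9
σ = (4, 2, 1, 3): (-7) + 5 + 7 + 8 = 13
σ = (4, 2, 3, 1): (-7) + 5 + (-3) + 24 = 19
σ = (4, 3, 1, 2): (-7) + 27 + 7 + 9 = 36
σ = (4, 3, 2, 1): (-7) + 27 + (-2) + 24 = 42
Optimal value attained by: σ = (4, 1, 2, 3).
Answer: det⊕(A) = -9; verdict: SINGULAR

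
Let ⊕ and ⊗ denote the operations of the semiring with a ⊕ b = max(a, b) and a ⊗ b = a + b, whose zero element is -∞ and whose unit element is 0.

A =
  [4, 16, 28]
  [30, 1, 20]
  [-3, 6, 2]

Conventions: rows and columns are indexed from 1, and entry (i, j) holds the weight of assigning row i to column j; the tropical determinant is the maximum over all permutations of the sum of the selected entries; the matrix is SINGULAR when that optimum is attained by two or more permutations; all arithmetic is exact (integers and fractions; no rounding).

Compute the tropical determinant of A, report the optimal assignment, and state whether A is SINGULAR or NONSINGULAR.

σ = (1, 2, 3): 4 + 1 + 2 = 7
σ = (1, 3, 2): 4 + 20 + 6 = 30
σ = (2, 1, 3): 16 + 30 + 2 = 48
σ = (2, 3, 1): 16 + 20 + (-3) = 33
σ = (3, 1, 2): 28 + 30 + 6 = 64
σ = (3, 2, 1): 28 + 1 + (-3) = 26
Optimal value attained by: σ = (3, 1, 2).
Answer: det⊕(A) = 64; verdict: NONSINGULAR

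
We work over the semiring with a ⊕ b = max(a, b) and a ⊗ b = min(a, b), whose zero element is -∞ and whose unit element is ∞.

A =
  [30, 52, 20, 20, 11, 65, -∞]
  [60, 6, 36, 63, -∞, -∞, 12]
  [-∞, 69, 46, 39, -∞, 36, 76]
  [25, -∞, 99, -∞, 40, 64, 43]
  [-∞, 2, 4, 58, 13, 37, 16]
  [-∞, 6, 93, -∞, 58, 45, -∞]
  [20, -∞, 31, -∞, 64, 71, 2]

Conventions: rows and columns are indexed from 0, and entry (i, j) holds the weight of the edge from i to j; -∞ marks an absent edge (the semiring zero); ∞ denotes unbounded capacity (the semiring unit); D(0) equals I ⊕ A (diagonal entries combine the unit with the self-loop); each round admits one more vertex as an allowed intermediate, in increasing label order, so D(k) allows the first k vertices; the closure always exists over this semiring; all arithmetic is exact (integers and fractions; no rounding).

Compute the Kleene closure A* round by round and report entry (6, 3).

D(0):
  [∞, 52, 20, 20, 11, 65, -∞]
  [60, ∞, 36, 63, -∞, -∞, 12]
  [-∞, 69, ∞, 39, -∞, 36, 76]
  [25, -∞, 99, ∞, 40, 64, 43]
  [-∞, 2, 4, 58, ∞, 37, 16]
  [-∞, 6, 93, -∞, 58, ∞, -∞]
  [20, -∞, 31, -∞, 64, 71, ∞]
D(1):
  [∞, 52, 20, 20, 11, 65, -∞]
  [60, ∞, 36, 63, 11, 60, 12]
  [-∞, 69, ∞, 39, -∞, 36, 76]
  [25, 25, 99, ∞, 40, 64, 43]
  [-∞, 2, 4, 58, ∞, 37, 16]
  [-∞, 6, 93, -∞, 58, ∞, -∞]
  [20, 20, 31, 20, 64, 71, ∞]
D(2):
  [∞, 52, 36, 52, 11, 65, 12]
  [60, ∞, 36, 63, 11, 60, 12]
  [60, 69, ∞, 63, 11, 60, 76]
  [25, 25, 99, ∞, 40, 64, 43]
  [2, 2, 4, 58, ∞, 37, 16]
  [6, 6, 93, 6, 58, ∞, 6]
  [20, 20, 31, 20, 64, 71, ∞]
D(3):
  [∞, 52, 36, 52, 11, 65, 36]
  [60, ∞, 36, 63, 11, 60, 36]
  [60, 69, ∞, 63, 11, 60, 76]
  [60, 69, 99, ∞, 40, 64, 76]
  [4, 4, 4, 58, ∞, 37, 16]
  [60, 69, 93, 63, 58, ∞, 76]
  [31, 31, 31, 31, 64, 71, ∞]
D(4):
  [∞, 52, 52, 52, 40, 65, 52]
  [60, ∞, 63, 63, 40, 63, 63]
  [60, 69, ∞, 63, 40, 63, 76]
  [60, 69, 99, ∞, 40, 64, 76]
  [58, 58, 58, 58, ∞, 58, 58]
  [60, 69, 93, 63, 58, ∞, 76]
  [31, 31, 31, 31, 64, 71, ∞]
D(5):
  [∞, 52, 52, 52, 40, 65, 52]
  [60, ∞, 63, 63, 40, 63, 63]
  [60, 69, ∞, 63, 40, 63, 76]
  [60, 69, 99, ∞, 40, 64, 76]
  [58, 58, 58, 58, ∞, 58, 58]
  [60, 69, 93, 63, 58, ∞, 76]
  [58, 58, 58, 58, 64, 71, ∞]
D(6):
  [∞, 65, 65, 63, 58, 65, 65]
  [60, ∞, 63, 63, 58, 63, 63]
  [60, 69, ∞, 63, 58, 63, 76]
  [60, 69, 99, ∞, 58, 64, 76]
  [58, 58, 58, 58, ∞, 58, 58]
  [60, 69, 93, 63, 58, ∞, 76]
  [60, 69, 71, 63, 64, 71, ∞]
D(7):
  [∞, 65, 65, 63, 64, 65, 65]
  [60, ∞, 63, 63, 63, 63, 63]
  [60, 69, ∞, 63, 64, 71, 76]
  [60, 69, 99, ∞, 64, 71, 76]
  [58, 58, 58, 58, ∞, 58, 58]
  [60, 69, 93, 63, 64, ∞, 76]
  [60, 69, 71, 63, 64, 71, ∞]
Answer: A*[6][3] = 63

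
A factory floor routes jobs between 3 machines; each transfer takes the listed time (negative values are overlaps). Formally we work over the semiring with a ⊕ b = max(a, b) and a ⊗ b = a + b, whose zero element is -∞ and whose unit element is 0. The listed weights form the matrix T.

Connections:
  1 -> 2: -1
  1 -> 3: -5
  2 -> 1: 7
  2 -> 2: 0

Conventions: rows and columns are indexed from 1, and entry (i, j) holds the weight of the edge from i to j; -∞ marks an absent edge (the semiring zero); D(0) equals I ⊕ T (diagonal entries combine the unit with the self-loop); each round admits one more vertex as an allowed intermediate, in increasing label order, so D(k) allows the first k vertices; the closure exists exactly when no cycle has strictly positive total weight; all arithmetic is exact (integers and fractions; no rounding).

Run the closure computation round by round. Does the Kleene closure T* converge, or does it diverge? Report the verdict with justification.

D(0):
  [0, -1, -5]
  [7, 0, -∞]
  [-∞, -∞, 0]
Detection: at round 1, diagonal entry (2, 2) turns strictly positive.
Key observation: the cycle 2->1->2 has total weight 7 + (-1), which is strictly positive.
Answer: DIVERGES — positive cycle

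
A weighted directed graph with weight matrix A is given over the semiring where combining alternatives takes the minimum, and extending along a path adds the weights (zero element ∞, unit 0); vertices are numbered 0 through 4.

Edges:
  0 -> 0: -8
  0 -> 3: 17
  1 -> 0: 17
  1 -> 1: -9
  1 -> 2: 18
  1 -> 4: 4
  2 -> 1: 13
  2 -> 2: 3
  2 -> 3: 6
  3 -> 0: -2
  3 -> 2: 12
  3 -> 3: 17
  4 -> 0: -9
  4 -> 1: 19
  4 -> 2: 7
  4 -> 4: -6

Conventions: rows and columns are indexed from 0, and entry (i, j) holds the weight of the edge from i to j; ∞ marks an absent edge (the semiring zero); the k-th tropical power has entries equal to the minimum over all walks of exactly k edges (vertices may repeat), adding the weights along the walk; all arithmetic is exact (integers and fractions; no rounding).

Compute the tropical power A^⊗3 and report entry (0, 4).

A^⊗2:
  [-16, ∞, 29, 9, ∞]
  [-5, -18, 9, 24, -5]
  [4, 4, 6, 9, 17]
  [-10, 25, 15, 15, ∞]
  [-17, 10, 1, 8, -12]
A^⊗3:
  [-24, 42, 21, 1, ∞]
  [-14, -27, 0, 12, -14]
  [-4, -5, 9, 12, 8]
  [-18, 16, 18, 7, 29]
  [-25, 1, -5, 0, -18]
Key observation: no walk of exactly 3 edges connects these vertices, so the entry is the semiring zero.
Answer: (A^⊗3)[0][4] = ∞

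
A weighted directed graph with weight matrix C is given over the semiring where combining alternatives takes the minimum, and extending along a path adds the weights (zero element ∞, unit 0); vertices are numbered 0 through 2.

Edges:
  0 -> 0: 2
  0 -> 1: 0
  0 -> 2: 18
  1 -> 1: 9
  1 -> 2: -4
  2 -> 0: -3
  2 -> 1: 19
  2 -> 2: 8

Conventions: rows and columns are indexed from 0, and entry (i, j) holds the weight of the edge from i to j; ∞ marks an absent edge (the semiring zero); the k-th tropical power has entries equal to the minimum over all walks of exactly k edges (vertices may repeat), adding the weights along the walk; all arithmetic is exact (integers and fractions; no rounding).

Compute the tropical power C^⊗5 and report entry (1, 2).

C^⊗2:
  [4, 2, -4]
  [-7, 15, 4]
  [-1, -3, 15]
C^⊗3:
  [-7, 4, -2]
  [-5, -7, 11]
  [1, -1, -7]
C^⊗4:
  [-5, -7, 0]
  [-3, -5, -11]
  [-10, 1, -5]
C^⊗5:
  [-3, -5, -11]
  [-14, -3, -9]
  [-8, -10, -3]
Key observation: the optimum is the walk 1->2->0->0->1->2, with weight (-4) + (-3) + 2 + 0 + (-4) = -9.
Optimal value attained by: walk 1->2->0->0->1->2.
Answer: (C^⊗5)[1][2] = -9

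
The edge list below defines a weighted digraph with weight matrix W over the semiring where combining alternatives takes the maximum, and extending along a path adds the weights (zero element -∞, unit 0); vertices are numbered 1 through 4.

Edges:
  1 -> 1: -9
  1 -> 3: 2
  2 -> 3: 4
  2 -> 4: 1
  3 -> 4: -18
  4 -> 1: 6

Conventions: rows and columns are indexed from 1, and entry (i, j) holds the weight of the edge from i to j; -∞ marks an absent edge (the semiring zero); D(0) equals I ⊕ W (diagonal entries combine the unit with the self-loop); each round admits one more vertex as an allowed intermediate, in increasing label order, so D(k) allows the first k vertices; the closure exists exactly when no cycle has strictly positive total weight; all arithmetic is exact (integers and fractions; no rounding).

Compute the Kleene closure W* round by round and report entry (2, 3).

D(0):
  [0, -∞, 2, -∞]
  [-∞, 0, 4, 1]
  [-∞, -∞, 0, -18]
  [6, -∞, -∞, 0]
D(1):
  [0, -∞, 2, -∞]
  [-∞, 0, 4, 1]
  [-∞, -∞, 0, -18]
  [6, -∞, 8, 0]
D(2):
  [0, -∞, 2, -∞]
  [-∞, 0, 4, 1]
  [-∞, -∞, 0, -18]
  [6, -∞, 8, 0]
D(3):
  [0, -∞, 2, -16]
  [-∞, 0, 4, 1]
  [-∞, -∞, 0, -18]
  [6, -∞, 8, 0]
D(4):
  [0, -∞, 2, -16]
  [7, 0, 9, 1]
  [-12, -∞, 0, -18]
  [6, -∞, 8, 0]
Answer: W*[2][3] = 9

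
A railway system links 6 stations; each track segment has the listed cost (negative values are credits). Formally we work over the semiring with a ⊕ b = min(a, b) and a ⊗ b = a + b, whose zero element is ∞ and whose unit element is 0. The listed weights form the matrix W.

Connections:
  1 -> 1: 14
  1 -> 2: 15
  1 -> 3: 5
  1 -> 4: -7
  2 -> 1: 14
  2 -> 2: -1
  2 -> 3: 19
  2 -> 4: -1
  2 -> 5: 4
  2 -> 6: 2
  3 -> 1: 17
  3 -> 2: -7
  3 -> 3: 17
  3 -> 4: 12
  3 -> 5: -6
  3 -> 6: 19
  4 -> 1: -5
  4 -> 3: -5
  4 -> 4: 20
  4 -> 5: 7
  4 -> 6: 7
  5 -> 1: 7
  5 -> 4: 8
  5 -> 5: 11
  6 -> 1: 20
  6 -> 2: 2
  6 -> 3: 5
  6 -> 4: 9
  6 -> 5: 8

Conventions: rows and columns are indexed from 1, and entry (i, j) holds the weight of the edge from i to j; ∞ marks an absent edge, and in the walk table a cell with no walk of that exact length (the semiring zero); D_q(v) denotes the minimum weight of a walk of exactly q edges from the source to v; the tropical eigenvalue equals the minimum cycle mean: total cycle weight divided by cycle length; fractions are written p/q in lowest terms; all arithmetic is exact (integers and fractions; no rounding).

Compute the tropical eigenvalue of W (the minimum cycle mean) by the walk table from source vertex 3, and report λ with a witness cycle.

q=0: [∞, ∞, 0, ∞, ∞, ∞]
q=1: [17, -7, 17, 12, -6, 19]
q=2: [1, -8, 7, -8, -3, -5]
q=3: [-13, -9, -13, -9, -4, -6]
q=4: [-14, -20, -14, -20, -19, -7]
q=5: [-25, -21, -25, -21, -20, -18]
q=6: [-26, -32, -26, -32, -31, -19]
Optimal cycle mean attained by: cycle 1->4->1, total (-7) + (-5), length 2.
Answer: λ = -6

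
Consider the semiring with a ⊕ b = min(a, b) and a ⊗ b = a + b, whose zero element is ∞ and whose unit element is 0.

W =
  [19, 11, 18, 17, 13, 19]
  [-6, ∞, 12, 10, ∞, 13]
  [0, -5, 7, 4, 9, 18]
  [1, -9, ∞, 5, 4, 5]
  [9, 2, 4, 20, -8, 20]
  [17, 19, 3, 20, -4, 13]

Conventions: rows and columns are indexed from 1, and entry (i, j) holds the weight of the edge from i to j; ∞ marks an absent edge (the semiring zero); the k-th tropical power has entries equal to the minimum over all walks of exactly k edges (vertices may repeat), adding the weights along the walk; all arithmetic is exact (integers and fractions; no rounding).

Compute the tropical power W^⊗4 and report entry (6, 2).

W^⊗2:
  [5, 8, 17, 21, 5, 22]
  [11, 1, 12, 11, 7, 13]
  [-11, -5, 7, 5, 1, 8]
  [-15, -4, 3, 1, -4, 4]
  [-4, -6, -4, 8, -16, 12]
  [3, -2, 0, 7, -12, 16]
W^⊗3:
  [2, 7, 9, 18, -3, 21]
  [-5, 2, 11, 11, -1, 14]
  [-11, -4, 5, 5, -7, 8]
  [-10, -8, 0, 2, -12, 4]
  [-12, -14, -12, 0, -24, 4]
  [-8, -10, -8, 4, -20, 8]
W^⊗4:
  [1, -1, 1, 13, -11, 17]
  [-4, 1, 3, 12, -9, 14]
  [-10, -5, -3, 6, -15, 8]
  [-14, -10, -8, 2, -20, 5]
  [-20, -22, -20, -8, -32, -4]
  [-16, -18, -16, -4, -28, 0]
Key observation: the optimum is the walk 6->5->5->5->2, with weight (-4) + (-8) + (-8) + 2 = -18.
Optimal value attained by: walk 6->5->5->5->2.
Answer: (W^⊗4)[6][2] = -18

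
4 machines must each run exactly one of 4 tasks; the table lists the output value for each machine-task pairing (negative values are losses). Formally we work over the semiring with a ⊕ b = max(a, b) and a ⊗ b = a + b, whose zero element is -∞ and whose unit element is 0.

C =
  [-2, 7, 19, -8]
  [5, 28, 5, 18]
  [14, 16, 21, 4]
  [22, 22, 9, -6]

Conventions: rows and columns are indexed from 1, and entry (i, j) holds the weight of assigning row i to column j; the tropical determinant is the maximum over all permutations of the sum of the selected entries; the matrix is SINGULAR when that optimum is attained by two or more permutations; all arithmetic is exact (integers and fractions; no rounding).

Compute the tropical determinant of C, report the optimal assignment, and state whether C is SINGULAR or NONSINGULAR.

σ = (1, 2, 3, 4): (-2) + 28 + 21 + (-6) = 41
σ = (1, 2, 4, 3): (-2) + 28 + 4 + 9 = 39
σ = (1, 3, 2, 4): (-2) + 5 + 16 + (-6) = 13
σ = (1, 3, 4, 2): (-2) + 5 + 4 + 22 = 29
σ = (1, 4, 2, 3): (-2) + 18 + 16 + 9 = 41
σ = (1, 4, 3, 2): (-2) + 18 + 21 + 22 = 59
σ = (2, 1, 3, 4): 7 + 5 + 21 + (-6) = 27
σ = (2, 1, 4, 3): 7 + 5 + 4 + 9 = 25
σ = (2, 3, 1, 4): 7 + 5 + 14 + (-6) = 20
σ = (2, 3, 4, 1): 7 + 5 + 4 + 22 = 38
σ = (2, 4, 1, 3): 7 + 18 + 14 + 9 = 48
σ = (2, 4, 3, 1): 7 + 18 + 21 + 22 = 68
σ = (3, 1, 2, 4): 19 + 5 + 16 + (-6) = 34
σ = (3, 1, 4, 2): 19 + 5 + 4 + 22 = 50
σ = (3, 2, 1, 4): 19 + 28 + 14 + (-6) = 55
σ = (3, 2, 4, 1): 19 + 28 + 4 + 22 = 73
σ = (3, 4, 1, 2): 19 + 18 + 14 + 22 = 73
σ = (3, 4, 2, 1): 19 + 18 + 16 + 22 = 75
σ = (4, 1, 2, 3): (-8) + 5 + 16 + 9 = 22
σ = (4, 1, 3, 2): (-8) + 5 + 21 + 22 = 40
σ = (4, 2, 1, 3): (-8) + 28 + 14 + 9 = 43
σ = (4, 2, 3, 1): (-8) + 28 + 21 + 22 = 63
σ = (4, 3, 1, 2): (-8) + 5 + 14 + 22 = 33
σ = (4, 3, 2, 1): (-8) + 5 + 16 + 22 = 35
Optimal value attained by: σ = (3, 4, 2, 1).
Answer: det⊕(C) = 75; verdict: NONSINGULAR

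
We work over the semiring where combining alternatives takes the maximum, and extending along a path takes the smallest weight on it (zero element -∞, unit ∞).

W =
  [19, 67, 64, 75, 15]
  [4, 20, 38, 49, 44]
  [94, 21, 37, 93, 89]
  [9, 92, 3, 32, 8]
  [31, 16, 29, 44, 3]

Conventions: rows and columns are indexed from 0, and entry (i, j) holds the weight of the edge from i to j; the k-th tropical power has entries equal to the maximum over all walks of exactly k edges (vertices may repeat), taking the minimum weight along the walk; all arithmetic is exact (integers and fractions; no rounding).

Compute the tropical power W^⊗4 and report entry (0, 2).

W^⊗2:
  [64, 75, 38, 64, 64]
  [38, 49, 37, 44, 38]
  [37, 92, 64, 75, 37]
  [9, 32, 38, 49, 44]
  [29, 44, 31, 32, 29]
W^⊗3:
  [38, 64, 64, 64, 44]
  [37, 44, 38, 49, 44]
  [64, 75, 38, 64, 64]
  [38, 49, 37, 44, 38]
  [31, 32, 38, 44, 44]
W^⊗4:
  [64, 64, 38, 64, 64]
  [38, 49, 38, 44, 44]
  [38, 64, 64, 64, 44]
  [37, 44, 38, 49, 44]
  [38, 44, 37, 44, 38]
Key observation: the optimum is the walk 0->1->2->0->2, with weight 67 min 38 min 94 min 64 = 38.
Optimal value attained by: walk 0->1->2->0->2.
Answer: (W^⊗4)[0][2] = 38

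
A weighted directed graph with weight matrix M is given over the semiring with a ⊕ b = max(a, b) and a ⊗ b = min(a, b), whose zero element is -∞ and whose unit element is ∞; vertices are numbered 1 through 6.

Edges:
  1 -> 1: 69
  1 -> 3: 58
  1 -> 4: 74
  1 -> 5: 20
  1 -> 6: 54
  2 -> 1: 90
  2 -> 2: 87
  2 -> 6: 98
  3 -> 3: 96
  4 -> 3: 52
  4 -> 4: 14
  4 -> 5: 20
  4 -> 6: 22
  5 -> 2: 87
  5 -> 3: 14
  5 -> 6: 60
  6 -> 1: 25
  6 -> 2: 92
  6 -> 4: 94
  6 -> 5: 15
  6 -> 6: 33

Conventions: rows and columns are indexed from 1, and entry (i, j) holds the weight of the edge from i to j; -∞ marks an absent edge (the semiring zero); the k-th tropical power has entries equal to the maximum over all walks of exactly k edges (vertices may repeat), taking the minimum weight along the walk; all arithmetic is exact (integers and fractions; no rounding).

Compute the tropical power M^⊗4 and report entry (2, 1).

M^⊗2:
  [69, 54, 58, 69, 20, 54]
  [87, 92, 58, 94, 20, 87]
  [-∞, -∞, 96, -∞, -∞, -∞]
  [22, 22, 52, 22, 15, 22]
  [87, 87, 14, 60, 15, 87]
  [90, 87, 52, 33, 20, 92]
M^⊗3:
  [69, 54, 58, 69, 20, 54]
  [90, 87, 58, 87, 20, 92]
  [-∞, -∞, 96, -∞, -∞, -∞]
  [22, 22, 52, 22, 20, 22]
  [87, 87, 58, 87, 20, 87]
  [87, 92, 58, 92, 20, 87]
M^⊗4:
  [69, 54, 58, 69, 20, 54]
  [87, 92, 58, 92, 20, 87]
  [-∞, -∞, 96, -∞, -∞, -∞]
  [22, 22, 52, 22, 20, 22]
  [87, 87, 58, 87, 20, 87]
  [90, 87, 58, 87, 20, 92]
Key observation: the optimum is the walk 2->2->6->2->1, with weight 87 min 98 min 92 min 90 = 87.
Optimal value attained by: walk 2->2->6->2->1.
Answer: (M^⊗4)[2][1] = 87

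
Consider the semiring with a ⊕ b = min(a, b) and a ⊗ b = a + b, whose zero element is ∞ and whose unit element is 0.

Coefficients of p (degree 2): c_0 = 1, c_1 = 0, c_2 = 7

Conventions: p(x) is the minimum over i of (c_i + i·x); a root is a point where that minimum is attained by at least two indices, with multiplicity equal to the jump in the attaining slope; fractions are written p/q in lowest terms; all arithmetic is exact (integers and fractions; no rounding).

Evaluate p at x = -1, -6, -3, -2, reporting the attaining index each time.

p(-1) = min(1+0·(-1)=1, 0+1·(-1)=-1, 7+2·(-1)=5) = -1 (attained by i=1)
p(-6) = min(1+0·(-6)=1, 0+1·(-6)=-6, 7+2·(-6)=-5) = -6 (attained by i=1)
p(-3) = min(1+0·(-3)=1, 0+1·(-3)=-3, 7+2·(-3)=1) = -3 (attained by i=1)
p(-2) = min(1+0·(-2)=1, 0+1·(-2)=-2, 7+2·(-2)=3) = -2 (attained by i=1)
Answer: p(-1) = -1; p(-6) = -6; p(-3) = -3; p(-2) = -2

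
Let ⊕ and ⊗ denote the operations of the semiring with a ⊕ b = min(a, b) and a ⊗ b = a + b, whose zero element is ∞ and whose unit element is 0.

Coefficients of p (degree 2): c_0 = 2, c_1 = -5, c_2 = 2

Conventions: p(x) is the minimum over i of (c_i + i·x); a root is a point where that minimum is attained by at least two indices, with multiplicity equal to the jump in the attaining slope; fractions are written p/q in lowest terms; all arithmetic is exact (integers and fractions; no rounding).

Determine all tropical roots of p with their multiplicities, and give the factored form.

hull edge (i=0, c=2) to (i=1, c=-5): slope -7, span 1
hull edge (i=1, c=-5) to (i=2, c=2): slope 7, span 1
Factored form: p(x) = 2 ⊗ (x ⊕ (-7)) ⊗ (x ⊕ 7)
Answer: roots = -7 (mult 1), 7 (mult 1)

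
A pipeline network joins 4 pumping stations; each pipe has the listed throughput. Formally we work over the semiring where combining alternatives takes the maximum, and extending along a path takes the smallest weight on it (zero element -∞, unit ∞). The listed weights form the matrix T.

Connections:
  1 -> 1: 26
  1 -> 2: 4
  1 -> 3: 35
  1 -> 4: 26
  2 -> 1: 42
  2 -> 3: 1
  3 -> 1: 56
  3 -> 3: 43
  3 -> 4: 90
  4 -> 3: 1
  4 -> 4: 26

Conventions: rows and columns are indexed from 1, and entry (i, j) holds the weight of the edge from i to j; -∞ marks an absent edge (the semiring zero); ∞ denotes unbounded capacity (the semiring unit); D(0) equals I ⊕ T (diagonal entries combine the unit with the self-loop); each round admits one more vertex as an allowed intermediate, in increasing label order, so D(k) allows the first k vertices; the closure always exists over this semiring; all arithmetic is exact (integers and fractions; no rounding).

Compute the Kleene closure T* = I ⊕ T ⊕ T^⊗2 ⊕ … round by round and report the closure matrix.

D(0):
  [∞, 4, 35, 26]
  [42, ∞, 1, -∞]
  [56, -∞, ∞, 90]
  [-∞, -∞, 1, ∞]
D(1):
  [∞, 4, 35, 26]
  [42, ∞, 35, 26]
  [56, 4, ∞, 90]
  [-∞, -∞, 1, ∞]
D(2):
  [∞, 4, 35, 26]
  [42, ∞, 35, 26]
  [56, 4, ∞, 90]
  [-∞, -∞, 1, ∞]
D(3):
  [∞, 4, 35, 35]
  [42, ∞, 35, 35]
  [56, 4, ∞, 90]
  [1, 1, 1, ∞]
D(4):
  [∞, 4, 35, 35]
  [42, ∞, 35, 35]
  [56, 4, ∞, 90]
  [1, 1, 1, ∞]
Answer: T* = [[∞, 4, 35, 35], [42, ∞, 35, 35], [56, 4, ∞, 90], [1, 1, 1, ∞]]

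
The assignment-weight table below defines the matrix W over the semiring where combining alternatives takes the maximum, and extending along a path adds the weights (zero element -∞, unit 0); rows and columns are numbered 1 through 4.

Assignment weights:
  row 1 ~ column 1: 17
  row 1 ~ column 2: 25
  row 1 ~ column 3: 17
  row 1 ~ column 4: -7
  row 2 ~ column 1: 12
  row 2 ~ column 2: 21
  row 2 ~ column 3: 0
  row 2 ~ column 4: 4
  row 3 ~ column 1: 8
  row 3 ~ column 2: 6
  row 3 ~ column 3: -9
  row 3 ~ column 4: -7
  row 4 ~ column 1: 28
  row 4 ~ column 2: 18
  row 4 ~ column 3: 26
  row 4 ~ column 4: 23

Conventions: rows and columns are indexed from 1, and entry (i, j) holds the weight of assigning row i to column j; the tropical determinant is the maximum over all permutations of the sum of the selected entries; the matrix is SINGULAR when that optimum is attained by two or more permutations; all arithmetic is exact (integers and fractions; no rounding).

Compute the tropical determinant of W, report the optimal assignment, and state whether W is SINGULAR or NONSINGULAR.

σ = (1, 2, 3, 4): 17 + 21 + (-9) + 23 = 52
σ = (1, 2, 4, 3): 17 + 21 + (-7) + 26 = 57
σ = (1, 3, 2, 4): 17 + 0 + 6 + 23 = 46
σ = (1, 3, 4, 2): 17 + 0 + (-7) + 18 = 28
σ = (1, 4, 2, 3): 17 + 4 + 6 + 26 = 53
σ = (1, 4, 3, 2): 17 + 4 + (-9) + 18 = 30
σ = (2, 1, 3, 4): 25 + 12 + (-9) + 23 = 51
σ = (2, 1, 4, 3): 25 + 12 + (-7) + 26 = 56
σ = (2, 3, 1, 4): 25 + 0 + 8 + 23 = 56
σ = (2, 3, 4, 1): 25 + 0 + (-7) + 28 = 46
σ = (2, 4, 1, 3): 25 + 4 + 8 + 26 = 63
σ = (2, 4, 3, 1): 25 + 4 + (-9) + 28 = 48
σ = (3, 1, 2, 4): 17 + 12 + 6 + 23 = 58
σ = (3, 1, 4, 2): 17 + 12 + (-7) + 18 = 40
σ = (3, 2, 1, 4): 17 + 21 + 8 + 23 = 69
σ = (3, 2, 4, 1): 17 + 21 + (-7) + 28 = 59
σ = (3, 4, 1, 2): 17 + 4 + 8 + 18 = 47
σ = (3, 4, 2, 1): 17 + 4 + 6 + 28 = 55
σ = (4, 1, 2, 3): (-7) + 12 + 6 + 26 = 37
σ = (4, 1, 3, 2): (-7) + 12 + (-9) + 18 = 14
σ = (4, 2, 1, 3): (-7) + 21 + 8 + 26 = 48
σ = (4, 2, 3, 1): (-7) + 21 + (-9) + 28 = 33
σ = (4, 3, 1, 2): (-7) + 0 + 8 + 18 = 19
σ = (4, 3, 2, 1): (-7) + 0 + 6 + 28 = 27
Optimal value attained by: σ = (3, 2, 1, 4).
Answer: det⊕(W) = 69; verdict: NONSINGULAR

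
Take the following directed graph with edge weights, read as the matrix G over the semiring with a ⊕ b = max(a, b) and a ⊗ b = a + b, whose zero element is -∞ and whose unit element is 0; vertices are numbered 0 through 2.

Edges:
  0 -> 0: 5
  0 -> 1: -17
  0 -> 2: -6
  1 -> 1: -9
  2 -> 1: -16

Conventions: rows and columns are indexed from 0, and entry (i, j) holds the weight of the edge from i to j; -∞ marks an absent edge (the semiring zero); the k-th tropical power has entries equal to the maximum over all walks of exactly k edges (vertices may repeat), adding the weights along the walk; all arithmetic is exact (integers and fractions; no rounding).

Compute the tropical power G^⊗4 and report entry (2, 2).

G^⊗2:
  [10, -12, -1]
  [-∞, -18, -∞]
  [-∞, -25, -∞]
G^⊗3:
  [15, -7, 4]
  [-∞, -27, -∞]
  [-∞, -34, -∞]
G^⊗4:
  [20, -2, 9]
  [-∞, -36, -∞]
  [-∞, -43, -∞]
Key observation: no walk of exactly 4 edges connects these vertices, so the entry is the semiring zero.
Answer: (G^⊗4)[2][2] = -∞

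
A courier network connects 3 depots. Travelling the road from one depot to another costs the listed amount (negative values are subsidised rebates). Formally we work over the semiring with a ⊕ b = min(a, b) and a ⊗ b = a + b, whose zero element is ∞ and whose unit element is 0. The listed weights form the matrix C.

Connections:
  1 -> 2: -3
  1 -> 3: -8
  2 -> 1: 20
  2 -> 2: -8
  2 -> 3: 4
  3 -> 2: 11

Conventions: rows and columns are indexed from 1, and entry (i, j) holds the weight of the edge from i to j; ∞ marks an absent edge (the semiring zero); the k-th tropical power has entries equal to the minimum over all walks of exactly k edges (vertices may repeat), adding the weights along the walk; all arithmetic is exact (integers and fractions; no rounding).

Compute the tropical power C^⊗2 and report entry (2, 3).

C^⊗2:
  [17, -11, 1]
  [12, -16, -4]
  [31, 3, 15]
Key observation: the optimum is the walk 2->2->3, with weight (-8) + 4 = -4.
Optimal value attained by: walk 2->2->3.
Answer: (C^⊗2)[2][3] = -4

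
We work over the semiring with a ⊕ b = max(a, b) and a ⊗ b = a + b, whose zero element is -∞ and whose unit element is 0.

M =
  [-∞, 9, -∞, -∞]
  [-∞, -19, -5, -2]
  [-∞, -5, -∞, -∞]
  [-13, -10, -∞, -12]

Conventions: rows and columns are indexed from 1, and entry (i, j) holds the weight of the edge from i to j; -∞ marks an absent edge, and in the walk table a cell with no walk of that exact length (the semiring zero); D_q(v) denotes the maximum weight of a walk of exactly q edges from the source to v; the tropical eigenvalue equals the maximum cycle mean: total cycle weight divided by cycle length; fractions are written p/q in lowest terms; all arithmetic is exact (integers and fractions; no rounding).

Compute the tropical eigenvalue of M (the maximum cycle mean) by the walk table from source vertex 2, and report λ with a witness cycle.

q=0: [-∞, 0, -∞, -∞]
q=1: [-∞, -19, -5, -2]
q=2: [-15, -10, -24, -14]
q=3: [-27, -6, -15, -12]
q=4: [-25, -18, -11, -8]
Optimal cycle mean attained by: cycle 1->2->4->1, total 9 + (-2) + (-13), length 3.
Answer: λ = -2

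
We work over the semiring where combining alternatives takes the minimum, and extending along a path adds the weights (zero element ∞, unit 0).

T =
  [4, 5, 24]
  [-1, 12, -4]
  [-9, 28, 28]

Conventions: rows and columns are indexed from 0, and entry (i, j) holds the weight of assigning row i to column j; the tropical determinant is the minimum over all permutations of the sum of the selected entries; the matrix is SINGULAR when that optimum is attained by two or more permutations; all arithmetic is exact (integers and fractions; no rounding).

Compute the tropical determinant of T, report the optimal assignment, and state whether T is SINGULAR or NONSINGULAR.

σ = (0, 1, 2): 4 + 12 + 28 = 44
σ = (0, 2, 1): 4 + (-4) + 28 = 28
σ = (1, 0, 2): 5 + (-1) + 28 = 32
σ = (1, 2, 0): 5 + (-4) + (-9) = -8
σ = (2, 0, 1): 24 + (-1) + 28 = 51
σ = (2, 1, 0): 24 + 12 + (-9) = 27
Optimal value attained by: σ = (1, 2, 0).
Answer: det⊕(T) = -8; verdict: NONSINGULAR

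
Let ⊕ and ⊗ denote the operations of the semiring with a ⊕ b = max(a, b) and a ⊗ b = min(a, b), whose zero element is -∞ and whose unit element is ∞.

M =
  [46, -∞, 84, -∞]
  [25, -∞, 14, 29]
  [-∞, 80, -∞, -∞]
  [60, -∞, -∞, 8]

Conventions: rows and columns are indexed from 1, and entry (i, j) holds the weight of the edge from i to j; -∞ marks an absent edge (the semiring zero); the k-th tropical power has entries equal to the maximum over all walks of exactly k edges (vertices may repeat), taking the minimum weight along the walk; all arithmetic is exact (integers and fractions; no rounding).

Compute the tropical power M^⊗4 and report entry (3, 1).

M^⊗2:
  [46, 80, 46, -∞]
  [29, 14, 25, 8]
  [25, -∞, 14, 29]
  [46, -∞, 60, 8]
M^⊗3:
  [46, 46, 46, 29]
  [29, 25, 29, 14]
  [29, 14, 25, 8]
  [46, 60, 46, 8]
M^⊗4:
  [46, 46, 46, 29]
  [29, 29, 29, 25]
  [29, 25, 29, 14]
  [46, 46, 46, 29]
Key observation: the optimum is the walk 3->2->4->1->1, with weight 80 min 29 min 60 min 46 = 29.
Optimal value attained by: walk 3->2->4->1->1.
Answer: (M^⊗4)[3][1] = 29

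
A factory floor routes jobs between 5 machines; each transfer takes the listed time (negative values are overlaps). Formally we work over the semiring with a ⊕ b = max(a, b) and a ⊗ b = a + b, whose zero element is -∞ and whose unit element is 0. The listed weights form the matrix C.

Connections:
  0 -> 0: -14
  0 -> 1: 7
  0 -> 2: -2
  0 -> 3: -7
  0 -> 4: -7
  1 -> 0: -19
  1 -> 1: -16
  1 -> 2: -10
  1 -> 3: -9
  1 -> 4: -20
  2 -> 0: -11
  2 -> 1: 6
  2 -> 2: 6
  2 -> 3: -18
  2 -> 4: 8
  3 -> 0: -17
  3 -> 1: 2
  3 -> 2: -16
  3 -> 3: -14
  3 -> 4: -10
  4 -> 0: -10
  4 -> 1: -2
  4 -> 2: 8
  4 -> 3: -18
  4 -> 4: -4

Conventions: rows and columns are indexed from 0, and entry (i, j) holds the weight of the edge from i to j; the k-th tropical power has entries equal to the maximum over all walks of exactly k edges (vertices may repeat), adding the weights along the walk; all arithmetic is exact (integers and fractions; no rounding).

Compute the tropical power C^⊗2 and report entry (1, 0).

C^⊗2:
  [-12, 4, 4, -2, 6]
  [-21, -4, -4, -23, -2]
  [-2, 12, 16, -3, 14]
  [-17, -10, -2, -7, -8]
  [-3, 14, 14, -10, 16]
Key observation: the optimum is the walk 1->2->0, with weight (-10) + (-11) = -21.
Optimal value attained by: walk 1->2->0.
Answer: (C^⊗2)[1][0] = -21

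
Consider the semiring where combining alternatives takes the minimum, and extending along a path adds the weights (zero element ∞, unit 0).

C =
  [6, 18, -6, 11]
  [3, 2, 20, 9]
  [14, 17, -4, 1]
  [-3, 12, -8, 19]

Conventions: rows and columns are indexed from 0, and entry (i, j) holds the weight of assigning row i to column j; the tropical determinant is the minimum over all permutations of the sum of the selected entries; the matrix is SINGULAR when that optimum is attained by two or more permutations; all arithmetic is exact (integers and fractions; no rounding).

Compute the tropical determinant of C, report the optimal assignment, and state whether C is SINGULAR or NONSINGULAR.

σ = (0, 1, 2, 3): 6 + 2 + (-4) + 19 = 23
σ = (0, 1, 3, 2): 6 + 2 + 1 + (-8) = 1
σ = (0, 2, 1, 3): 6 + 20 + 17 + 19 = 62
σ = (0, 2, 3, 1): 6 + 20 + 1 + 12 = 39
σ = (0, 3, 1, 2): 6 + 9 + 17 + (-8) = 24
σ = (0, 3, 2, 1): 6 + 9 + (-4) + 12 = 23
σ = (1, 0, 2, 3): 18 + 3 + (-4) + 19 = 36
σ = (1, 0, 3, 2): 18 + 3 + 1 + (-8) = 14
σ = (1, 2, 0, 3): 18 + 20 + 14 + 19 = 71
σ = (1, 2, 3, 0): 18 + 20 + 1 + (-3) = 36
σ = (1, 3, 0, 2): 18 + 9 + 14 + (-8) = 33
σ = (1, 3, 2, 0): 18 + 9 + (-4) + (-3) = 20
σ = (2, 0, 1, 3): (-6) + 3 + 17 + 19 = 33
σ = (2, 0, 3, 1): (-6) + 3 + 1 + 12 = 10
σ = (2, 1, 0, 3): (-6) + 2 + 14 + 19 = 29
σ = (2, 1, 3, 0): (-6) + 2 + 1 + (-3) = -6
σ = (2, 3, 0, 1): (-6) + 9 + 14 + 12 = 29
σ = (2, 3, 1, 0): (-6) + 9 + 17 + (-3) = 17
σ = (3, 0, 1, 2): 11 + 3 + 17 + (-8) = 23
σ = (3, 0, 2, 1): 11 + 3 + (-4) + 12 = 22
σ = (3, 1, 0, 2): 11 + 2 + 14 + (-8) = 19
σ = (3, 1, 2, 0): 11 + 2 + (-4) + (-3) = 6
σ = (3, 2, 0, 1): 11 + 20 + 14 + 12 = 57
σ = (3, 2, 1, 0): 11 + 20 + 17 + (-3) = 45
Optimal value attained by: σ = (2, 1, 3, 0).
Answer: det⊕(C) = -6; verdict: NONSINGULAR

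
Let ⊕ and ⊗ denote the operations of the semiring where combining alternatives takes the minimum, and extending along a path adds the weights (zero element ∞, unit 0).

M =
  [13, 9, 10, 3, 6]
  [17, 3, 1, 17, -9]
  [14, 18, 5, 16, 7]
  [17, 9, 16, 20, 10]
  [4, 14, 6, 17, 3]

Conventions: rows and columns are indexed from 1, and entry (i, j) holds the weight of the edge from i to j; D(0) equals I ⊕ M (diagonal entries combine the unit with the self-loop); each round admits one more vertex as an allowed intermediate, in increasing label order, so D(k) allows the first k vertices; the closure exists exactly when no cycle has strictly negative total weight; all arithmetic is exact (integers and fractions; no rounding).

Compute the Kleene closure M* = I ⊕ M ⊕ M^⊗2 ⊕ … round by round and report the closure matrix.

D(0):
  [0, 9, 10, 3, 6]
  [17, 0, 1, 17, -9]
  [14, 18, 0, 16, 7]
  [17, 9, 16, 0, 10]
  [4, 14, 6, 17, 0]
D(1):
  [0, 9, 10, 3, 6]
  [17, 0, 1, 17, -9]
  [14, 18, 0, 16, 7]
  [17, 9, 16, 0, 10]
  [4, 13, 6, 7, 0]
D(2):
  [0, 9, 10, 3, 0]
  [17, 0, 1, 17, -9]
  [14, 18, 0, 16, 7]
  [17, 9, 10, 0, 0]
  [4, 13, 6, 7, 0]
D(3):
  [0, 9, 10, 3, 0]
  [15, 0, 1, 17, -9]
  [14, 18, 0, 16, 7]
  [17, 9, 10, 0, 0]
  [4, 13, 6, 7, 0]
D(4):
  [0, 9, 10, 3, 0]
  [15, 0, 1, 17, -9]
  [14, 18, 0, 16, 7]
  [17, 9, 10, 0, 0]
  [4, 13, 6, 7, 0]
D(5):
  [0, 9, 6, 3, 0]
  [-5, 0, -3, -2, -9]
  [11, 18, 0, 14, 7]
  [4, 9, 6, 0, 0]
  [4, 13, 6, 7, 0]
Answer: M* = [[0, 9, 6, 3, 0], [-5, 0, -3, -2, -9], [11, 18, 0, 14, 7], [4, 9, 6, 0, 0], [4, 13, 6, 7, 0]]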